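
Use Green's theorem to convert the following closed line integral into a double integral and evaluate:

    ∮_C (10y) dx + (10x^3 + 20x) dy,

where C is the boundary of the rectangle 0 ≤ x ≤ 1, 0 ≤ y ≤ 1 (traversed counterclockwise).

Green's theorem converts the closed line integral into a double integral over the enclosed region D:

    ∮_C P dx + Q dy = ∬_D (∂Q/∂x - ∂P/∂y) dA.

Here P = 10y, Q = 10x^3 + 20x, so

    ∂Q/∂x = 30x^2 + 20,    ∂P/∂y = 10,
    ∂Q/∂x - ∂P/∂y = 30x^2 + 10.

D is the region 0 ≤ x ≤ 1, 0 ≤ y ≤ 1. Evaluating the double integral:

    ∬_D (30x^2 + 10) dA = ∫_0^{1} ∫_0^{1} (30x^2 + 10) dy dx.

Inner (y from 0 to 1): 30x^2 + 10.
Outer (x from 0 to 1): 20.

Therefore ∮_C P dx + Q dy = 20.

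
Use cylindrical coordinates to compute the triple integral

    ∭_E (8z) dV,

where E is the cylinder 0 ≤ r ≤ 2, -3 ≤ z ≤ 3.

In cylindrical coordinates, x = r cos(θ), y = r sin(θ), z = z, and dV = r dr dθ dz.

The integrand becomes 8z, so

    ∭_E (8z) dV = ∫_{0}^{2π} ∫_{0}^{2} ∫_{-3}^{3} (8z) · r dz dr dθ.

Inner (z): 0.
Middle (r from 0 to 2): 0.
Outer (θ): 0.

Therefore the triple integral equals 0.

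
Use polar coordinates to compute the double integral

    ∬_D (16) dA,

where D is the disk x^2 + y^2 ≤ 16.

The region D is 0 ≤ r ≤ 4, 0 ≤ θ ≤ 2π in polar coordinates, where x = r cos(θ), y = r sin(θ), and dA = r dr dθ.

Under the substitution, the integrand becomes 16, so

    ∬_D (16) dA = ∫_{0}^{2π} ∫_{0}^{4} (16) · r dr dθ.

Inner integral (in r): ∫_{0}^{4} (16) · r dr = 128.

Outer integral (in θ): ∫_{0}^{2π} (128) dθ = 256π.

Therefore ∬_D (16) dA = 256π.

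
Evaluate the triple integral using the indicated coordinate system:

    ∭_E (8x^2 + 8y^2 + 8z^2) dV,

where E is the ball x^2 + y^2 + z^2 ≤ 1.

In spherical coordinates, x = ρ sin(φ) cos(θ), y = ρ sin(φ) sin(θ), z = ρ cos(φ), and dV = ρ^2 sin(φ) dρ dφ dθ.

The integrand becomes 8ρ^2, so

    ∭_E (8x^2 + 8y^2 + 8z^2) dV = ∫_{0}^{2π} ∫_{0}^{π} ∫_{0}^{1} (8ρ^2) · ρ^2 sin(φ) dρ dφ dθ.

Inner (ρ): 8sin(φ)/5.
Middle (φ): 16/5.
Outer (θ): 32π/5.

Therefore the triple integral equals 32π/5.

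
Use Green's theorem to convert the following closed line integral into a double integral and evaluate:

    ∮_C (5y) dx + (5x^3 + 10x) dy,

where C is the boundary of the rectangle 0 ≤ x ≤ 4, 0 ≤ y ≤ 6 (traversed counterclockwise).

Green's theorem converts the closed line integral into a double integral over the enclosed region D:

    ∮_C P dx + Q dy = ∬_D (∂Q/∂x - ∂P/∂y) dA.

Here P = 5y, Q = 5x^3 + 10x, so

    ∂Q/∂x = 15x^2 + 10,    ∂P/∂y = 5,
    ∂Q/∂x - ∂P/∂y = 15x^2 + 5.

D is the region 0 ≤ x ≤ 4, 0 ≤ y ≤ 6. Evaluating the double integral:

    ∬_D (15x^2 + 5) dA = ∫_0^{4} ∫_0^{6} (15x^2 + 5) dy dx.

Inner (y from 0 to 6): 90x^2 + 30.
Outer (x from 0 to 4): 2040.

Therefore ∮_C P dx + Q dy = 2040.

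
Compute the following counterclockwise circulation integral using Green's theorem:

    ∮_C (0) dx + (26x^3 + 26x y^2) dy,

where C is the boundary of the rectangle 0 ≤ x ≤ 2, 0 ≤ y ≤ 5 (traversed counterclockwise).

Green's theorem converts the closed line integral into a double integral over the enclosed region D:

    ∮_C P dx + Q dy = ∬_D (∂Q/∂x - ∂P/∂y) dA.

Here P = 0, Q = 26x^3 + 26x y^2, so

    ∂Q/∂x = 78x^2 + 26y^2,    ∂P/∂y = 0,
    ∂Q/∂x - ∂P/∂y = 78x^2 + 26y^2.

D is the region 0 ≤ x ≤ 2, 0 ≤ y ≤ 5. Evaluating the double integral:

    ∬_D (78x^2 + 26y^2) dA = ∫_0^{2} ∫_0^{5} (78x^2 + 26y^2) dy dx.

Inner (y from 0 to 5): 390x^2 + 3250/3.
Outer (x from 0 to 2): 9620/3.

Therefore ∮_C P dx + Q dy = 9620/3.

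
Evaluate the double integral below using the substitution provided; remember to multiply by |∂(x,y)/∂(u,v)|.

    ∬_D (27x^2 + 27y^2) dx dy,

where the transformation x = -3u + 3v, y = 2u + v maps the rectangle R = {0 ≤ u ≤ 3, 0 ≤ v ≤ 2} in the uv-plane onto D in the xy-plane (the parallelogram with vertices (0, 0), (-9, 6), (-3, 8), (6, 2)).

Compute the Jacobian determinant of (x, y) with respect to (u, v):

    ∂(x,y)/∂(u,v) = | -3  3 | = (-3)(1) - (3)(2) = -9.
                   | 2  1 |

Its absolute value is |J| = 9 (the area scaling factor).

Substituting x = -3u + 3v, y = 2u + v into the integrand,

    27x^2 + 27y^2 → 351u^2 - 378u v + 270v^2,

so the integral becomes

    ∬_R (351u^2 - 378u v + 270v^2) · |J| du dv = ∫_0^3 ∫_0^2 (3159u^2 - 3402u v + 2430v^2) dv du.

Inner (v): 6318u^2 - 6804u + 6480.
Outer (u): 45684.

Therefore ∬_D (27x^2 + 27y^2) dx dy = 45684.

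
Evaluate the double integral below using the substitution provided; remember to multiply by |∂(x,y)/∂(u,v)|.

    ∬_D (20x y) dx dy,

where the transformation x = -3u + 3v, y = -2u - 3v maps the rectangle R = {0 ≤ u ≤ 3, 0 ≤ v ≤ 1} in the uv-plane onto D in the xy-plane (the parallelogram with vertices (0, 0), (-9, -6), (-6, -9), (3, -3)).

Compute the Jacobian determinant of (x, y) with respect to (u, v):

    ∂(x,y)/∂(u,v) = | -3  3 | = (-3)(-3) - (3)(-2) = 15.
                   | -2  -3 |

Its absolute value is |J| = 15 (the area scaling factor).

Substituting x = -3u + 3v, y = -2u - 3v into the integrand,

    20x y → 120u^2 + 60u v - 180v^2,

so the integral becomes

    ∬_R (120u^2 + 60u v - 180v^2) · |J| du dv = ∫_0^3 ∫_0^1 (1800u^2 + 900u v - 2700v^2) dv du.

Inner (v): 1800u^2 + 450u - 900.
Outer (u): 15525.

Therefore ∬_D (20x y) dx dy = 15525.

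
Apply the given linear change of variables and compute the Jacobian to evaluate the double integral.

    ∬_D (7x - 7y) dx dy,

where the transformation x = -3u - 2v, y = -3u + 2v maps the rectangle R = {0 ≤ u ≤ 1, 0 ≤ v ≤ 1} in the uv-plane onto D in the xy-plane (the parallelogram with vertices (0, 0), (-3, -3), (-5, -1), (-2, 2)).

Compute the Jacobian determinant of (x, y) with respect to (u, v):

    ∂(x,y)/∂(u,v) = | -3  -2 | = (-3)(2) - (-2)(-3) = -12.
                   | -3  2 |

Its absolute value is |J| = 12 (the area scaling factor).

Substituting x = -3u - 2v, y = -3u + 2v into the integrand,

    7x - 7y → -28v,

so the integral becomes

    ∬_R (-28v) · |J| du dv = ∫_0^1 ∫_0^1 (-336v) dv du.

Inner (v): -168.
Outer (u): -168.

Therefore ∬_D (7x - 7y) dx dy = -168.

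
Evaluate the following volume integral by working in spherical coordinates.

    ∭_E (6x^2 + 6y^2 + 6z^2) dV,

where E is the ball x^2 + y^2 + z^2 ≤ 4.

In spherical coordinates, x = ρ sin(φ) cos(θ), y = ρ sin(φ) sin(θ), z = ρ cos(φ), and dV = ρ^2 sin(φ) dρ dφ dθ.

The integrand becomes 6ρ^2, so

    ∭_E (6x^2 + 6y^2 + 6z^2) dV = ∫_{0}^{2π} ∫_{0}^{π} ∫_{0}^{2} (6ρ^2) · ρ^2 sin(φ) dρ dφ dθ.

Inner (ρ): 192sin(φ)/5.
Middle (φ): 384/5.
Outer (θ): 768π/5.

Therefore the triple integral equals 768π/5.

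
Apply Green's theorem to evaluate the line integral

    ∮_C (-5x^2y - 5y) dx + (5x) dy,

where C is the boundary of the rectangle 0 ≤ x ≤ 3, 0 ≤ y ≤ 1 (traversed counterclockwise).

Green's theorem converts the closed line integral into a double integral over the enclosed region D:

    ∮_C P dx + Q dy = ∬_D (∂Q/∂x - ∂P/∂y) dA.

Here P = -5x^2y - 5y, Q = 5x, so

    ∂Q/∂x = 5,    ∂P/∂y = -5x^2 - 5,
    ∂Q/∂x - ∂P/∂y = 5x^2 + 10.

D is the region 0 ≤ x ≤ 3, 0 ≤ y ≤ 1. Evaluating the double integral:

    ∬_D (5x^2 + 10) dA = ∫_0^{3} ∫_0^{1} (5x^2 + 10) dy dx.

Inner (y from 0 to 1): 5x^2 + 10.
Outer (x from 0 to 3): 75.

Therefore ∮_C P dx + Q dy = 75.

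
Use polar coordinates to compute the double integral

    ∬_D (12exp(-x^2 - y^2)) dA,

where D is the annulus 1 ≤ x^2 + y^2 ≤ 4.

The region D is 1 ≤ r ≤ 2, 0 ≤ θ ≤ 2π in polar coordinates, where x = r cos(θ), y = r sin(θ), and dA = r dr dθ.

Under the substitution, the integrand becomes 12exp(-r^2), so

    ∬_D (12exp(-x^2 - y^2)) dA = ∫_{0}^{2π} ∫_{1}^{2} (12exp(-r^2)) · r dr dθ.

Inner integral (in r): ∫_{1}^{2} (12exp(-r^2)) · r dr = -(6 - 6exp(3))exp(-4).

Outer integral (in θ): ∫_{0}^{2π} (-(6 - 6exp(3))exp(-4)) dθ = -12π (1 - exp(3))exp(-4).

Therefore ∬_D (12exp(-x^2 - y^2)) dA = -12π (1 - exp(3))exp(-4).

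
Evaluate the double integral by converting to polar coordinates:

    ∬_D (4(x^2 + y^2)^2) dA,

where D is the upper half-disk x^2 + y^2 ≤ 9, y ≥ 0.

The region D is 0 ≤ r ≤ 3, 0 ≤ θ ≤ π in polar coordinates, where x = r cos(θ), y = r sin(θ), and dA = r dr dθ.

Under the substitution, the integrand becomes 4r^4, so

    ∬_D (4(x^2 + y^2)^2) dA = ∫_{0}^{π} ∫_{0}^{3} (4r^4) · r dr dθ.

Inner integral (in r): ∫_{0}^{3} (4r^4) · r dr = 486.

Outer integral (in θ): ∫_{0}^{π} (486) dθ = 486π.

Therefore ∬_D (4(x^2 + y^2)^2) dA = 486π.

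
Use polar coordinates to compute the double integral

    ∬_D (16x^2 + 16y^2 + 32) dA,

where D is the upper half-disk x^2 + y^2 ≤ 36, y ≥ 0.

The region D is 0 ≤ r ≤ 6, 0 ≤ θ ≤ π in polar coordinates, where x = r cos(θ), y = r sin(θ), and dA = r dr dθ.

Under the substitution, the integrand becomes 16r^2 + 32, so

    ∬_D (16x^2 + 16y^2 + 32) dA = ∫_{0}^{π} ∫_{0}^{6} (16r^2 + 32) · r dr dθ.

Inner integral (in r): ∫_{0}^{6} (16r^2 + 32) · r dr = 5760.

Outer integral (in θ): ∫_{0}^{π} (5760) dθ = 5760π.

Therefore ∬_D (16x^2 + 16y^2 + 32) dA = 5760π.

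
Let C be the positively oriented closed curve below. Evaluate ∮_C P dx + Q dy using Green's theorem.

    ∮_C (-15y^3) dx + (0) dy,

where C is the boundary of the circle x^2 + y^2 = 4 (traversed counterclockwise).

Green's theorem converts the closed line integral into a double integral over the enclosed region D:

    ∮_C P dx + Q dy = ∬_D (∂Q/∂x - ∂P/∂y) dA.

Here P = -15y^3, Q = 0, so

    ∂Q/∂x = 0,    ∂P/∂y = -45y^2,
    ∂Q/∂x - ∂P/∂y = 45y^2.

D is the region x^2 + y^2 ≤ 4. Evaluating the double integral:

In polar coordinates (x = r cos θ, y = r sin θ, dA = r dr dθ) the integrand becomes 45r^2sin(θ)^2, so

    ∬_D (45y^2) dA = ∫_0^{2π} ∫_0^{2} (45r^2sin(θ)^2) · r dr dθ.

Inner (r from 0 to 2): 180sin(θ)^2.
Outer (θ from 0 to 2π): 180π.

Therefore ∮_C P dx + Q dy = 180π.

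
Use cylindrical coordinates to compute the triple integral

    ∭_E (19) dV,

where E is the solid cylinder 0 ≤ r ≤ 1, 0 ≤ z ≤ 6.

In cylindrical coordinates, x = r cos(θ), y = r sin(θ), z = z, and dV = r dr dθ dz.

The integrand becomes 19, so

    ∭_E (19) dV = ∫_{0}^{2π} ∫_{0}^{1} ∫_{0}^{6} (19) · r dz dr dθ.

Inner (z): 114r.
Middle (r from 0 to 1): 57.
Outer (θ): 114π.

Therefore the triple integral equals 114π.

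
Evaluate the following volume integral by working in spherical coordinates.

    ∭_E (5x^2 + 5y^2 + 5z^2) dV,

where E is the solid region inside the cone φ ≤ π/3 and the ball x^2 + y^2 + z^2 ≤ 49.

In spherical coordinates, x = ρ sin(φ) cos(θ), y = ρ sin(φ) sin(θ), z = ρ cos(φ), and dV = ρ^2 sin(φ) dρ dφ dθ.

The integrand becomes 5ρ^2, so

    ∭_E (5x^2 + 5y^2 + 5z^2) dV = ∫_{0}^{2π} ∫_{0}^{π/3} ∫_{0}^{7} (5ρ^2) · ρ^2 sin(φ) dρ dφ dθ.

Inner (ρ): 16807sin(φ).
Middle (φ): 16807/2.
Outer (θ): 16807π.

Therefore the triple integral equals 16807π.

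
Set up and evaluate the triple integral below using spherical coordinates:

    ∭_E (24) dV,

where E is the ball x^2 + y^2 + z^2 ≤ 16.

In spherical coordinates, x = ρ sin(φ) cos(θ), y = ρ sin(φ) sin(θ), z = ρ cos(φ), and dV = ρ^2 sin(φ) dρ dφ dθ.

The integrand becomes 24, so

    ∭_E (24) dV = ∫_{0}^{2π} ∫_{0}^{π} ∫_{0}^{4} (24) · ρ^2 sin(φ) dρ dφ dθ.

Inner (ρ): 512sin(φ).
Middle (φ): 1024.
Outer (θ): 2048π.

Therefore the triple integral equals 2048π.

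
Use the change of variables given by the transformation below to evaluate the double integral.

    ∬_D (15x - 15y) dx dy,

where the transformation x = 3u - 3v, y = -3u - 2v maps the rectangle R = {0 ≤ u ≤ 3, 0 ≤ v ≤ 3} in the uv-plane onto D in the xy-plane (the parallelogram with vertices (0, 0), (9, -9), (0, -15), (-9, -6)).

Compute the Jacobian determinant of (x, y) with respect to (u, v):

    ∂(x,y)/∂(u,v) = | 3  -3 | = (3)(-2) - (-3)(-3) = -15.
                   | -3  -2 |

Its absolute value is |J| = 15 (the area scaling factor).

Substituting x = 3u - 3v, y = -3u - 2v into the integrand,

    15x - 15y → 90u - 15v,

so the integral becomes

    ∬_R (90u - 15v) · |J| du dv = ∫_0^3 ∫_0^3 (1350u - 225v) dv du.

Inner (v): 4050u - 2025/2.
Outer (u): 30375/2.

Therefore ∬_D (15x - 15y) dx dy = 30375/2.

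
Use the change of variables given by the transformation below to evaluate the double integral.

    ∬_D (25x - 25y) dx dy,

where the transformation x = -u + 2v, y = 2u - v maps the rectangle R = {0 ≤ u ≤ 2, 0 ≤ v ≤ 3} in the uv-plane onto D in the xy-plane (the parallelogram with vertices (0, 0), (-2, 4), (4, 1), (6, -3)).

Compute the Jacobian determinant of (x, y) with respect to (u, v):

    ∂(x,y)/∂(u,v) = | -1  2 | = (-1)(-1) - (2)(2) = -3.
                   | 2  -1 |

Its absolute value is |J| = 3 (the area scaling factor).

Substituting x = -u + 2v, y = 2u - v into the integrand,

    25x - 25y → -75u + 75v,

so the integral becomes

    ∬_R (-75u + 75v) · |J| du dv = ∫_0^2 ∫_0^3 (-225u + 225v) dv du.

Inner (v): 2025/2 - 675u.
Outer (u): 675.

Therefore ∬_D (25x - 25y) dx dy = 675.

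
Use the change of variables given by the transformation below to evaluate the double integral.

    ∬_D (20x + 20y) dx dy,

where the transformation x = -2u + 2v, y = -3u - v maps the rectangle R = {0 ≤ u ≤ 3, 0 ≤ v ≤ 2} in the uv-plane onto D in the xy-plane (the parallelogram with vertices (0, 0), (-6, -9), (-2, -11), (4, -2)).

Compute the Jacobian determinant of (x, y) with respect to (u, v):

    ∂(x,y)/∂(u,v) = | -2  2 | = (-2)(-1) - (2)(-3) = 8.
                   | -3  -1 |

Its absolute value is |J| = 8 (the area scaling factor).

Substituting x = -2u + 2v, y = -3u - v into the integrand,

    20x + 20y → -100u + 20v,

so the integral becomes

    ∬_R (-100u + 20v) · |J| du dv = ∫_0^3 ∫_0^2 (-800u + 160v) dv du.

Inner (v): 320 - 1600u.
Outer (u): -6240.

Therefore ∬_D (20x + 20y) dx dy = -6240.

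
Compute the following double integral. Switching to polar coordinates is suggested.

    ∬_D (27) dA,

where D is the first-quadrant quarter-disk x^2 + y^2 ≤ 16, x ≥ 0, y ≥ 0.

The region D is 0 ≤ r ≤ 4, 0 ≤ θ ≤ π/2 in polar coordinates, where x = r cos(θ), y = r sin(θ), and dA = r dr dθ.

Under the substitution, the integrand becomes 27, so

    ∬_D (27) dA = ∫_{0}^{π/2} ∫_{0}^{4} (27) · r dr dθ.

Inner integral (in r): ∫_{0}^{4} (27) · r dr = 216.

Outer integral (in θ): ∫_{0}^{π/2} (216) dθ = 108π.

Therefore ∬_D (27) dA = 108π.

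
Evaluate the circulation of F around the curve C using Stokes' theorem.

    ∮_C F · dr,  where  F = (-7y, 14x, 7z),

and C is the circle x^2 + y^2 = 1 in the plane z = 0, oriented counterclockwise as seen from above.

Let S be the flat disk x^2 + y^2 ≤ 1 in the plane z = 0, with upward unit normal n̂ = ẑ. By Stokes' theorem,

    ∮_C F · dr = ∬_S (∇ × F) · n̂ dS = ∬_D (curl F)_z dA,

where D is the disk x^2 + y^2 ≤ 1.

Compute the curl of F = (-7y, 14x, 7z):
    (∇ × F)_x = ∂F_z/∂y - ∂F_y/∂z = 0,
    (∇ × F)_y = ∂F_x/∂z - ∂F_z/∂x = 0,
    (∇ × F)_z = ∂F_y/∂x - ∂F_x/∂y = 21.

On z = 0, (curl F)_z = 21.

Convert to polar (x = r cos θ, y = r sin θ, dA = r dr dθ); the integrand becomes 21, so

    ∬_D (curl F)_z dA = ∫_0^{2π} ∫_0^{1} (21) · r dr dθ.

Inner (r from 0 to 1): 21/2.
Outer (θ from 0 to 2π): 21π.

Therefore ∮_C F · dr = 21π.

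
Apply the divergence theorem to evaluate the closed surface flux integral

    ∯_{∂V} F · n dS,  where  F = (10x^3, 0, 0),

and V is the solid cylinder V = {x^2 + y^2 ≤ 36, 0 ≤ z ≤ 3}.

By the divergence theorem,

    ∯_{∂V} F · n dS = ∭_V (∇ · F) dV.

Compute the divergence:
    ∇ · F = ∂F_x/∂x + ∂F_y/∂y + ∂F_z/∂z = 30x^2 + 0 + 0 = 30x^2.

In cylindrical coordinates, x = r cos(θ), y = r sin(θ), z = z, dV = r dr dθ dz, with 0 ≤ r ≤ 6, 0 ≤ θ ≤ 2π, 0 ≤ z ≤ 3.

The integrand, after substitution and multiplying by the volume element, becomes (30r^2cos(θ)^2) · r, so

    ∭_V (∇·F) dV = ∫_0^{2π} ∫_0^{6} ∫_0^{3} (30r^2cos(θ)^2) · r dz dr dθ.

Inner (z from 0 to 3): 90r^3cos(θ)^2.
Middle (r from 0 to 6): 29160cos(θ)^2.
Outer (θ from 0 to 2π): 29160π.

Therefore ∯_{∂V} F · n dS = 29160π.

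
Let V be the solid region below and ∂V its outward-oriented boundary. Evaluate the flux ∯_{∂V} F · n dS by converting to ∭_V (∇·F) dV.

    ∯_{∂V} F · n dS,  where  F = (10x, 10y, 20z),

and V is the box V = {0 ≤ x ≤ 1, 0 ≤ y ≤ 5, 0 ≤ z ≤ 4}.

By the divergence theorem,

    ∯_{∂V} F · n dS = ∭_V (∇ · F) dV.

Compute the divergence:
    ∇ · F = ∂F_x/∂x + ∂F_y/∂y + ∂F_z/∂z = 10 + 10 + 20 = 40.

V is a rectangular box, so dV = dx dy dz with 0 ≤ x ≤ 1, 0 ≤ y ≤ 5, 0 ≤ z ≤ 4.

Integrate (40) over V as an iterated integral:

    ∭_V (∇·F) dV = ∫_0^{1} ∫_0^{5} ∫_0^{4} (40) dz dy dx.

Inner (z from 0 to 4): 160.
Middle (y from 0 to 5): 800.
Outer (x from 0 to 1): 800.

Therefore ∯_{∂V} F · n dS = 800.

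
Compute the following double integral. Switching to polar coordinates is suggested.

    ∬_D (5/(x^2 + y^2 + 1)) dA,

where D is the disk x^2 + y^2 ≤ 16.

The region D is 0 ≤ r ≤ 4, 0 ≤ θ ≤ 2π in polar coordinates, where x = r cos(θ), y = r sin(θ), and dA = r dr dθ.

Under the substitution, the integrand becomes 5/(r^2 + 1), so

    ∬_D (5/(x^2 + y^2 + 1)) dA = ∫_{0}^{2π} ∫_{0}^{4} (5/(r^2 + 1)) · r dr dθ.

Inner integral (in r): ∫_{0}^{4} (5/(r^2 + 1)) · r dr = 5log(17)/2.

Outer integral (in θ): ∫_{0}^{2π} (5log(17)/2) dθ = 5π log(17).

Therefore ∬_D (5/(x^2 + y^2 + 1)) dA = 5π log(17).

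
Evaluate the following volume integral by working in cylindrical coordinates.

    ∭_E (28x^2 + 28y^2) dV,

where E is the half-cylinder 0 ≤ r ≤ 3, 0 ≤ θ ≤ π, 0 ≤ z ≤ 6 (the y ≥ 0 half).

In cylindrical coordinates, x = r cos(θ), y = r sin(θ), z = z, and dV = r dr dθ dz.

The integrand becomes 28r^2, so

    ∭_E (28x^2 + 28y^2) dV = ∫_{0}^{π} ∫_{0}^{3} ∫_{0}^{6} (28r^2) · r dz dr dθ.

Inner (z): 168r^3.
Middle (r from 0 to 3): 3402.
Outer (θ): 3402π.

Therefore the triple integral equals 3402π.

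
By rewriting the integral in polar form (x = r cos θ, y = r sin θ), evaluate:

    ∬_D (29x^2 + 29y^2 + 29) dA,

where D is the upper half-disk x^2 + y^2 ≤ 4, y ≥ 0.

The region D is 0 ≤ r ≤ 2, 0 ≤ θ ≤ π in polar coordinates, where x = r cos(θ), y = r sin(θ), and dA = r dr dθ.

Under the substitution, the integrand becomes 29r^2 + 29, so

    ∬_D (29x^2 + 29y^2 + 29) dA = ∫_{0}^{π} ∫_{0}^{2} (29r^2 + 29) · r dr dθ.

Inner integral (in r): ∫_{0}^{2} (29r^2 + 29) · r dr = 174.

Outer integral (in θ): ∫_{0}^{π} (174) dθ = 174π.

Therefore ∬_D (29x^2 + 29y^2 + 29) dA = 174π.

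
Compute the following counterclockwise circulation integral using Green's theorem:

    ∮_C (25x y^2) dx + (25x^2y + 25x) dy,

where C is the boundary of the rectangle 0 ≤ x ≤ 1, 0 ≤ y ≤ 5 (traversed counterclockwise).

Green's theorem converts the closed line integral into a double integral over the enclosed region D:

    ∮_C P dx + Q dy = ∬_D (∂Q/∂x - ∂P/∂y) dA.

Here P = 25x y^2, Q = 25x^2y + 25x, so

    ∂Q/∂x = 50x y + 25,    ∂P/∂y = 50x y,
    ∂Q/∂x - ∂P/∂y = 25.

D is the region 0 ≤ x ≤ 1, 0 ≤ y ≤ 5. Evaluating the double integral:

    ∬_D (25) dA = ∫_0^{1} ∫_0^{5} (25) dy dx.

Inner (y from 0 to 5): 125.
Outer (x from 0 to 1): 125.

Therefore ∮_C P dx + Q dy = 125.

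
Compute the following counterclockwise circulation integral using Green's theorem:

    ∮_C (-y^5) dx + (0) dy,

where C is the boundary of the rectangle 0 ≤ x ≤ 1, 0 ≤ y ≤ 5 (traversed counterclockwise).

Green's theorem converts the closed line integral into a double integral over the enclosed region D:

    ∮_C P dx + Q dy = ∬_D (∂Q/∂x - ∂P/∂y) dA.

Here P = -y^5, Q = 0, so

    ∂Q/∂x = 0,    ∂P/∂y = -5y^4,
    ∂Q/∂x - ∂P/∂y = 5y^4.

D is the region 0 ≤ x ≤ 1, 0 ≤ y ≤ 5. Evaluating the double integral:

    ∬_D (5y^4) dA = ∫_0^{1} ∫_0^{5} (5y^4) dy dx.

Inner (y from 0 to 5): 3125.
Outer (x from 0 to 1): 3125.

Therefore ∮_C P dx + Q dy = 3125.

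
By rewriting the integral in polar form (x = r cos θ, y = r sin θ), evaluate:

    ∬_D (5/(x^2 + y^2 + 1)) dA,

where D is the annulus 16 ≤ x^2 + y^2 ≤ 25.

The region D is 4 ≤ r ≤ 5, 0 ≤ θ ≤ 2π in polar coordinates, where x = r cos(θ), y = r sin(θ), and dA = r dr dθ.

Under the substitution, the integrand becomes 5/(r^2 + 1), so

    ∬_D (5/(x^2 + y^2 + 1)) dA = ∫_{0}^{2π} ∫_{4}^{5} (5/(r^2 + 1)) · r dr dθ.

Inner integral (in r): ∫_{4}^{5} (5/(r^2 + 1)) · r dr = log(676sqrt(442)/4913).

Outer integral (in θ): ∫_{0}^{2π} (log(676sqrt(442)/4913)) dθ = log((676sqrt(442)/4913)^(2π)).

Therefore ∬_D (5/(x^2 + y^2 + 1)) dA = log((676sqrt(442)/4913)^(2π)).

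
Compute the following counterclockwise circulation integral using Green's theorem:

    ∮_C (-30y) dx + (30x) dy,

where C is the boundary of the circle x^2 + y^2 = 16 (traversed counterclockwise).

Green's theorem converts the closed line integral into a double integral over the enclosed region D:

    ∮_C P dx + Q dy = ∬_D (∂Q/∂x - ∂P/∂y) dA.

Here P = -30y, Q = 30x, so

    ∂Q/∂x = 30,    ∂P/∂y = -30,
    ∂Q/∂x - ∂P/∂y = 60.

D is the region x^2 + y^2 ≤ 16. Evaluating the double integral:

In polar coordinates (x = r cos θ, y = r sin θ, dA = r dr dθ) the integrand becomes 60, so

    ∬_D (60) dA = ∫_0^{2π} ∫_0^{4} (60) · r dr dθ.

Inner (r from 0 to 4): 480.
Outer (θ from 0 to 2π): 960π.

Therefore ∮_C P dx + Q dy = 960π.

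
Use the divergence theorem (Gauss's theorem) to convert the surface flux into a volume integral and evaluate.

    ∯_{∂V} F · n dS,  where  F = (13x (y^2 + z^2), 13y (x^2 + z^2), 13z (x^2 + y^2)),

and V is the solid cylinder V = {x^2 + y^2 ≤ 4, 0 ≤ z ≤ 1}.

By the divergence theorem,

    ∯_{∂V} F · n dS = ∭_V (∇ · F) dV.

Compute the divergence:
    ∇ · F = ∂F_x/∂x + ∂F_y/∂y + ∂F_z/∂z = 13y^2 + 13z^2 + 13x^2 + 13z^2 + 13x^2 + 13y^2 = 26x^2 + 26y^2 + 26z^2.

In cylindrical coordinates, x = r cos(θ), y = r sin(θ), z = z, dV = r dr dθ dz, with 0 ≤ r ≤ 2, 0 ≤ θ ≤ 2π, 0 ≤ z ≤ 1.

The integrand, after substitution and multiplying by the volume element, becomes (26r^2 + 26z^2) · r, so

    ∭_V (∇·F) dV = ∫_0^{2π} ∫_0^{2} ∫_0^{1} (26r^2 + 26z^2) · r dz dr dθ.

Inner (z from 0 to 1): 26r (r^2 + 1/3).
Middle (r from 0 to 2): 364/3.
Outer (θ from 0 to 2π): 728π/3.

Therefore ∯_{∂V} F · n dS = 728π/3.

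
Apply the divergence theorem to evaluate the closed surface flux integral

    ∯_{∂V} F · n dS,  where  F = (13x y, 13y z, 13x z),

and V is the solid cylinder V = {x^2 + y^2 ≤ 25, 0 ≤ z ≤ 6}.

By the divergence theorem,

    ∯_{∂V} F · n dS = ∭_V (∇ · F) dV.

Compute the divergence:
    ∇ · F = ∂F_x/∂x + ∂F_y/∂y + ∂F_z/∂z = 13y + 13z + 13x = 13x + 13y + 13z.

In cylindrical coordinates, x = r cos(θ), y = r sin(θ), z = z, dV = r dr dθ dz, with 0 ≤ r ≤ 5, 0 ≤ θ ≤ 2π, 0 ≤ z ≤ 6.

The integrand, after substitution and multiplying by the volume element, becomes (13sqrt(2)r sin(θ + π/4) + 13z) · r, so

    ∭_V (∇·F) dV = ∫_0^{2π} ∫_0^{5} ∫_0^{6} (13sqrt(2)r sin(θ + π/4) + 13z) · r dz dr dθ.

Inner (z from 0 to 6): 78r (sqrt(2)r sin(θ + π/4) + 3).
Middle (r from 0 to 5): 3250sqrt(2)sin(θ + π/4) + 2925.
Outer (θ from 0 to 2π): 5850π.

Therefore ∯_{∂V} F · n dS = 5850π.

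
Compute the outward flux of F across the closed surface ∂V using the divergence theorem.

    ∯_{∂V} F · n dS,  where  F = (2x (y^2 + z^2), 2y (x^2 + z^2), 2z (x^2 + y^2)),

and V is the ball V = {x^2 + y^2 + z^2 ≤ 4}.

By the divergence theorem,

    ∯_{∂V} F · n dS = ∭_V (∇ · F) dV.

Compute the divergence:
    ∇ · F = ∂F_x/∂x + ∂F_y/∂y + ∂F_z/∂z = 2y^2 + 2z^2 + 2x^2 + 2z^2 + 2x^2 + 2y^2 = 4x^2 + 4y^2 + 4z^2.

In spherical coordinates, x = ρ sin(φ) cos(θ), y = ρ sin(φ) sin(θ), z = ρ cos(φ), dV = ρ^2 sin(φ) dρ dφ dθ, with 0 ≤ ρ ≤ 2, 0 ≤ φ ≤ π, 0 ≤ θ ≤ 2π.

The integrand, after substitution and multiplying by the volume element, becomes (4ρ^2) · ρ^2 sin(φ), so

    ∭_V (∇·F) dV = ∫_0^{2π} ∫_0^{π} ∫_0^{2} (4ρ^2) · ρ^2 sin(φ) dρ dφ dθ.

Inner (ρ from 0 to 2): 128sin(φ)/5.
Middle (φ from 0 to π): 256/5.
Outer (θ from 0 to 2π): 512π/5.

Therefore ∯_{∂V} F · n dS = 512π/5.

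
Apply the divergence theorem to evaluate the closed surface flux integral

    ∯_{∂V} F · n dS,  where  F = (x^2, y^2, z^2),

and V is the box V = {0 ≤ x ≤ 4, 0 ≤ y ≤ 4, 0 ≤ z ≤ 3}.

By the divergence theorem,

    ∯_{∂V} F · n dS = ∭_V (∇ · F) dV.

Compute the divergence:
    ∇ · F = ∂F_x/∂x + ∂F_y/∂y + ∂F_z/∂z = 2x + 2y + 2z.

V is a rectangular box, so dV = dx dy dz with 0 ≤ x ≤ 4, 0 ≤ y ≤ 4, 0 ≤ z ≤ 3.

Integrate (2x + 2y + 2z) over V as an iterated integral:

    ∭_V (∇·F) dV = ∫_0^{4} ∫_0^{4} ∫_0^{3} (2x + 2y + 2z) dz dy dx.

Inner (z from 0 to 3): 6x + 6y + 9.
Middle (y from 0 to 4): 24x + 84.
Outer (x from 0 to 4): 528.

Therefore ∯_{∂V} F · n dS = 528.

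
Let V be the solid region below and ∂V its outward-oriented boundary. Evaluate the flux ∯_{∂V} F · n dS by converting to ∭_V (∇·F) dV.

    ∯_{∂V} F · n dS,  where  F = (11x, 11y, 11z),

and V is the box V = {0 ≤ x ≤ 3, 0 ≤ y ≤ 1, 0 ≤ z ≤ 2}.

By the divergence theorem,

    ∯_{∂V} F · n dS = ∭_V (∇ · F) dV.

Compute the divergence:
    ∇ · F = ∂F_x/∂x + ∂F_y/∂y + ∂F_z/∂z = 11 + 11 + 11 = 33.

V is a rectangular box, so dV = dx dy dz with 0 ≤ x ≤ 3, 0 ≤ y ≤ 1, 0 ≤ z ≤ 2.

Integrate (33) over V as an iterated integral:

    ∭_V (∇·F) dV = ∫_0^{3} ∫_0^{1} ∫_0^{2} (33) dz dy dx.

Inner (z from 0 to 2): 66.
Middle (y from 0 to 1): 66.
Outer (x from 0 to 3): 198.

Therefore ∯_{∂V} F · n dS = 198.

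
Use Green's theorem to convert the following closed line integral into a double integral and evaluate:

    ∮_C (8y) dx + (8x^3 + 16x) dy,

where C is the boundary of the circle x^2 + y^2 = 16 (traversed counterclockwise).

Green's theorem converts the closed line integral into a double integral over the enclosed region D:

    ∮_C P dx + Q dy = ∬_D (∂Q/∂x - ∂P/∂y) dA.

Here P = 8y, Q = 8x^3 + 16x, so

    ∂Q/∂x = 24x^2 + 16,    ∂P/∂y = 8,
    ∂Q/∂x - ∂P/∂y = 24x^2 + 8.

D is the region x^2 + y^2 ≤ 16. Evaluating the double integral:

In polar coordinates (x = r cos θ, y = r sin θ, dA = r dr dθ) the integrand becomes 24r^2cos(θ)^2 + 8, so

    ∬_D (24x^2 + 8) dA = ∫_0^{2π} ∫_0^{4} (24r^2cos(θ)^2 + 8) · r dr dθ.

Inner (r from 0 to 4): 1536cos(θ)^2 + 64.
Outer (θ from 0 to 2π): 1664π.

Therefore ∮_C P dx + Q dy = 1664π.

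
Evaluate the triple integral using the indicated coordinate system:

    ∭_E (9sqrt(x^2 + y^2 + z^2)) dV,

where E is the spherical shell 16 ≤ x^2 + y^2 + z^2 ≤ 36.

In spherical coordinates, x = ρ sin(φ) cos(θ), y = ρ sin(φ) sin(θ), z = ρ cos(φ), and dV = ρ^2 sin(φ) dρ dφ dθ.

The integrand becomes 9ρ, so

    ∭_E (9sqrt(x^2 + y^2 + z^2)) dV = ∫_{0}^{2π} ∫_{0}^{π} ∫_{4}^{6} (9ρ) · ρ^2 sin(φ) dρ dφ dθ.

Inner (ρ): 2340sin(φ).
Middle (φ): 4680.
Outer (θ): 9360π.

Therefore the triple integral equals 9360π.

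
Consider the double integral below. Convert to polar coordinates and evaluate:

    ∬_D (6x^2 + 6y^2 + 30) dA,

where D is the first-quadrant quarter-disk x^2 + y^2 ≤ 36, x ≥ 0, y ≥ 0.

The region D is 0 ≤ r ≤ 6, 0 ≤ θ ≤ π/2 in polar coordinates, where x = r cos(θ), y = r sin(θ), and dA = r dr dθ.

Under the substitution, the integrand becomes 6r^2 + 30, so

    ∬_D (6x^2 + 6y^2 + 30) dA = ∫_{0}^{π/2} ∫_{0}^{6} (6r^2 + 30) · r dr dθ.

Inner integral (in r): ∫_{0}^{6} (6r^2 + 30) · r dr = 2484.

Outer integral (in θ): ∫_{0}^{π/2} (2484) dθ = 1242π.

Therefore ∬_D (6x^2 + 6y^2 + 30) dA = 1242π.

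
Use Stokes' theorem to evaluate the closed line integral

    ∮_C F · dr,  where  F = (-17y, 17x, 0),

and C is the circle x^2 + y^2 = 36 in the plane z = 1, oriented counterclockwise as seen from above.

Let S be the flat disk x^2 + y^2 ≤ 36 in the plane z = 1, with upward unit normal n̂ = ẑ. By Stokes' theorem,

    ∮_C F · dr = ∬_S (∇ × F) · n̂ dS = ∬_D (curl F)_z dA,

where D is the disk x^2 + y^2 ≤ 36.

Compute the curl of F = (-17y, 17x, 0):
    (∇ × F)_x = ∂F_z/∂y - ∂F_y/∂z = 0,
    (∇ × F)_y = ∂F_x/∂z - ∂F_z/∂x = 0,
    (∇ × F)_z = ∂F_y/∂x - ∂F_x/∂y = 34.

On z = 1, (curl F)_z = 34.

Convert to polar (x = r cos θ, y = r sin θ, dA = r dr dθ); the integrand becomes 34, so

    ∬_D (curl F)_z dA = ∫_0^{2π} ∫_0^{6} (34) · r dr dθ.

Inner (r from 0 to 6): 612.
Outer (θ from 0 to 2π): 1224π.

Therefore ∮_C F · dr = 1224π.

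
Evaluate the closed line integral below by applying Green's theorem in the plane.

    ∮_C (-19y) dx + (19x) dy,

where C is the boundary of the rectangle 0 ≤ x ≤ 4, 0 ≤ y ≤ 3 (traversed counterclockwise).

Green's theorem converts the closed line integral into a double integral over the enclosed region D:

    ∮_C P dx + Q dy = ∬_D (∂Q/∂x - ∂P/∂y) dA.

Here P = -19y, Q = 19x, so

    ∂Q/∂x = 19,    ∂P/∂y = -19,
    ∂Q/∂x - ∂P/∂y = 38.

D is the region 0 ≤ x ≤ 4, 0 ≤ y ≤ 3. Evaluating the double integral:

    ∬_D (38) dA = ∫_0^{4} ∫_0^{3} (38) dy dx.

Inner (y from 0 to 3): 114.
Outer (x from 0 to 4): 456.

Therefore ∮_C P dx + Q dy = 456.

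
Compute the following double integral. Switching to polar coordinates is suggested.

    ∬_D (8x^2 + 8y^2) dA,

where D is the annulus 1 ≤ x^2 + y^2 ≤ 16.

The region D is 1 ≤ r ≤ 4, 0 ≤ θ ≤ 2π in polar coordinates, where x = r cos(θ), y = r sin(θ), and dA = r dr dθ.

Under the substitution, the integrand becomes 8r^2, so

    ∬_D (8x^2 + 8y^2) dA = ∫_{0}^{2π} ∫_{1}^{4} (8r^2) · r dr dθ.

Inner integral (in r): ∫_{1}^{4} (8r^2) · r dr = 510.

Outer integral (in θ): ∫_{0}^{2π} (510) dθ = 1020π.

Therefore ∬_D (8x^2 + 8y^2) dA = 1020π.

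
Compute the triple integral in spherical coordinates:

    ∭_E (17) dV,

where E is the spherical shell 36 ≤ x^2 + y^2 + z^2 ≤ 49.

In spherical coordinates, x = ρ sin(φ) cos(θ), y = ρ sin(φ) sin(θ), z = ρ cos(φ), and dV = ρ^2 sin(φ) dρ dφ dθ.

The integrand becomes 17, so

    ∭_E (17) dV = ∫_{0}^{2π} ∫_{0}^{π} ∫_{6}^{7} (17) · ρ^2 sin(φ) dρ dφ dθ.

Inner (ρ): 2159sin(φ)/3.
Middle (φ): 4318/3.
Outer (θ): 8636π/3.

Therefore the triple integral equals 8636π/3.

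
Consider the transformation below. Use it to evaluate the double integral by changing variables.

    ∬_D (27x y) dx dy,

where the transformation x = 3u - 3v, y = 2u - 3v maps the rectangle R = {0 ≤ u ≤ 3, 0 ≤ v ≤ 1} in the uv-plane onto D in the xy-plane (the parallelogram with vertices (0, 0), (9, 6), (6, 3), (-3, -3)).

Compute the Jacobian determinant of (x, y) with respect to (u, v):

    ∂(x,y)/∂(u,v) = | 3  -3 | = (3)(-3) - (-3)(2) = -3.
                   | 2  -3 |

Its absolute value is |J| = 3 (the area scaling factor).

Substituting x = 3u - 3v, y = 2u - 3v into the integrand,

    27x y → 162u^2 - 405u v + 243v^2,

so the integral becomes

    ∬_R (162u^2 - 405u v + 243v^2) · |J| du dv = ∫_0^3 ∫_0^1 (486u^2 - 1215u v + 729v^2) dv du.

Inner (v): 486u^2 - 1215u/2 + 243.
Outer (u): 9477/4.

Therefore ∬_D (27x y) dx dy = 9477/4.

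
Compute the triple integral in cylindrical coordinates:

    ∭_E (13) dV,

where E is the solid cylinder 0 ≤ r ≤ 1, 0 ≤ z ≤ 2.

In cylindrical coordinates, x = r cos(θ), y = r sin(θ), z = z, and dV = r dr dθ dz.

The integrand becomes 13, so

    ∭_E (13) dV = ∫_{0}^{2π} ∫_{0}^{1} ∫_{0}^{2} (13) · r dz dr dθ.

Inner (z): 26r.
Middle (r from 0 to 1): 13.
Outer (θ): 26π.

Therefore the triple integral equals 26π.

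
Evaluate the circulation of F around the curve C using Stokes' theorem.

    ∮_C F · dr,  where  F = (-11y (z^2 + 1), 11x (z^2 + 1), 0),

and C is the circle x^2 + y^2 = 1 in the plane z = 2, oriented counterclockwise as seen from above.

Let S be the flat disk x^2 + y^2 ≤ 1 in the plane z = 2, with upward unit normal n̂ = ẑ. By Stokes' theorem,

    ∮_C F · dr = ∬_S (∇ × F) · n̂ dS = ∬_D (curl F)_z dA,

where D is the disk x^2 + y^2 ≤ 1.

Compute the curl of F = (-11y (z^2 + 1), 11x (z^2 + 1), 0):
    (∇ × F)_x = ∂F_z/∂y - ∂F_y/∂z = -22x z,
    (∇ × F)_y = ∂F_x/∂z - ∂F_z/∂x = -22y z,
    (∇ × F)_z = ∂F_y/∂x - ∂F_x/∂y = 22z^2 + 22.

On z = 2, (curl F)_z = 110.

Convert to polar (x = r cos θ, y = r sin θ, dA = r dr dθ); the integrand becomes 110, so

    ∬_D (curl F)_z dA = ∫_0^{2π} ∫_0^{1} (110) · r dr dθ.

Inner (r from 0 to 1): 55.
Outer (θ from 0 to 2π): 110π.

Therefore ∮_C F · dr = 110π.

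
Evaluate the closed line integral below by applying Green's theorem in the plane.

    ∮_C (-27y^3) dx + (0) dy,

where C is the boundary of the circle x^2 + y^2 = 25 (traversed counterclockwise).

Green's theorem converts the closed line integral into a double integral over the enclosed region D:

    ∮_C P dx + Q dy = ∬_D (∂Q/∂x - ∂P/∂y) dA.

Here P = -27y^3, Q = 0, so

    ∂Q/∂x = 0,    ∂P/∂y = -81y^2,
    ∂Q/∂x - ∂P/∂y = 81y^2.

D is the region x^2 + y^2 ≤ 25. Evaluating the double integral:

In polar coordinates (x = r cos θ, y = r sin θ, dA = r dr dθ) the integrand becomes 81r^2sin(θ)^2, so

    ∬_D (81y^2) dA = ∫_0^{2π} ∫_0^{5} (81r^2sin(θ)^2) · r dr dθ.

Inner (r from 0 to 5): 50625sin(θ)^2/4.
Outer (θ from 0 to 2π): 50625π/4.

Therefore ∮_C P dx + Q dy = 50625π/4.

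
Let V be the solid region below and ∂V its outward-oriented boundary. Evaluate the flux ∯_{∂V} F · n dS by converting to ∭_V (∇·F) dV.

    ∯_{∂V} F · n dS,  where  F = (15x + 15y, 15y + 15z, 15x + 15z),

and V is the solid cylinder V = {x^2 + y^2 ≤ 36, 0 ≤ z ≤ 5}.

By the divergence theorem,

    ∯_{∂V} F · n dS = ∭_V (∇ · F) dV.

Compute the divergence:
    ∇ · F = ∂F_x/∂x + ∂F_y/∂y + ∂F_z/∂z = 15 + 15 + 15 = 45.

In cylindrical coordinates, x = r cos(θ), y = r sin(θ), z = z, dV = r dr dθ dz, with 0 ≤ r ≤ 6, 0 ≤ θ ≤ 2π, 0 ≤ z ≤ 5.

The integrand, after substitution and multiplying by the volume element, becomes (45) · r, so

    ∭_V (∇·F) dV = ∫_0^{2π} ∫_0^{6} ∫_0^{5} (45) · r dz dr dθ.

Inner (z from 0 to 5): 225r.
Middle (r from 0 to 6): 4050.
Outer (θ from 0 to 2π): 8100π.

Therefore ∯_{∂V} F · n dS = 8100π.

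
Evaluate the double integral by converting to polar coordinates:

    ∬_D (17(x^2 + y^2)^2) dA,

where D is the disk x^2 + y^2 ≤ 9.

The region D is 0 ≤ r ≤ 3, 0 ≤ θ ≤ 2π in polar coordinates, where x = r cos(θ), y = r sin(θ), and dA = r dr dθ.

Under the substitution, the integrand becomes 17r^4, so

    ∬_D (17(x^2 + y^2)^2) dA = ∫_{0}^{2π} ∫_{0}^{3} (17r^4) · r dr dθ.

Inner integral (in r): ∫_{0}^{3} (17r^4) · r dr = 4131/2.

Outer integral (in θ): ∫_{0}^{2π} (4131/2) dθ = 4131π.

Therefore ∬_D (17(x^2 + y^2)^2) dA = 4131π.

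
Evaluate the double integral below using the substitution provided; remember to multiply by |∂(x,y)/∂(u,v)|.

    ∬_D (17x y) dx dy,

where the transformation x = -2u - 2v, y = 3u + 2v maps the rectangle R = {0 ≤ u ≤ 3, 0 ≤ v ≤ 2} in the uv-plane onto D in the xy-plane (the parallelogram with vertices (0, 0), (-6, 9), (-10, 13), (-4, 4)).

Compute the Jacobian determinant of (x, y) with respect to (u, v):

    ∂(x,y)/∂(u,v) = | -2  -2 | = (-2)(2) - (-2)(3) = 2.
                   | 3  2 |

Its absolute value is |J| = 2 (the area scaling factor).

Substituting x = -2u - 2v, y = 3u + 2v into the integrand,

    17x y → -102u^2 - 170u v - 68v^2,

so the integral becomes

    ∬_R (-102u^2 - 170u v - 68v^2) · |J| du dv = ∫_0^3 ∫_0^2 (-204u^2 - 340u v - 136v^2) dv du.

Inner (v): -408u^2 - 680u - 1088/3.
Outer (u): -7820.

Therefore ∬_D (17x y) dx dy = -7820.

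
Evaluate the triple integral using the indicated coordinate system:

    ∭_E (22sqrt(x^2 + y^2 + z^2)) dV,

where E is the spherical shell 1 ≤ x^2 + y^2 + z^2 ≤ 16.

In spherical coordinates, x = ρ sin(φ) cos(θ), y = ρ sin(φ) sin(θ), z = ρ cos(φ), and dV = ρ^2 sin(φ) dρ dφ dθ.

The integrand becomes 22ρ, so

    ∭_E (22sqrt(x^2 + y^2 + z^2)) dV = ∫_{0}^{2π} ∫_{0}^{π} ∫_{1}^{4} (22ρ) · ρ^2 sin(φ) dρ dφ dθ.

Inner (ρ): 2805sin(φ)/2.
Middle (φ): 2805.
Outer (θ): 5610π.

Therefore the triple integral equals 5610π.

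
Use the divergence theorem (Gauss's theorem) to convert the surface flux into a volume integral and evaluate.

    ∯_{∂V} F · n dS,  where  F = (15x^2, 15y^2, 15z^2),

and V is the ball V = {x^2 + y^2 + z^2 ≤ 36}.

By the divergence theorem,

    ∯_{∂V} F · n dS = ∭_V (∇ · F) dV.

Compute the divergence:
    ∇ · F = ∂F_x/∂x + ∂F_y/∂y + ∂F_z/∂z = 30x + 30y + 30z.

In spherical coordinates, x = ρ sin(φ) cos(θ), y = ρ sin(φ) sin(θ), z = ρ cos(φ), dV = ρ^2 sin(φ) dρ dφ dθ, with 0 ≤ ρ ≤ 6, 0 ≤ φ ≤ π, 0 ≤ θ ≤ 2π.

The integrand, after substitution and multiplying by the volume element, becomes (30ρ (sqrt(2)sin(φ)sin(θ + π/4) + cos(φ))) · ρ^2 sin(φ), so

    ∭_V (∇·F) dV = ∫_0^{2π} ∫_0^{π} ∫_0^{6} (30ρ (sqrt(2)sin(φ)sin(θ + π/4) + cos(φ))) · ρ^2 sin(φ) dρ dφ dθ.

Inner (ρ from 0 to 6): 9720(sqrt(2)sin(φ)sin(θ + π/4) + cos(φ))sin(φ).
Middle (φ from 0 to π): 4860sqrt(2)π sin(θ + π/4).
Outer (θ from 0 to 2π): 0.

Therefore ∯_{∂V} F · n dS = 0.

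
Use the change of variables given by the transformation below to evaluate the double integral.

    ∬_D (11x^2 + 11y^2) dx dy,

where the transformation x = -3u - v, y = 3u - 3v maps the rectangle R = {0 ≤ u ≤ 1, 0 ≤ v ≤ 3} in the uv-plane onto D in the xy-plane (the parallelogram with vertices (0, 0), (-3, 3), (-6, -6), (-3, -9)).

Compute the Jacobian determinant of (x, y) with respect to (u, v):

    ∂(x,y)/∂(u,v) = | -3  -1 | = (-3)(-3) - (-1)(3) = 12.
                   | 3  -3 |

Its absolute value is |J| = 12 (the area scaling factor).

Substituting x = -3u - v, y = 3u - 3v into the integrand,

    11x^2 + 11y^2 → 198u^2 - 132u v + 110v^2,

so the integral becomes

    ∬_R (198u^2 - 132u v + 110v^2) · |J| du dv = ∫_0^1 ∫_0^3 (2376u^2 - 1584u v + 1320v^2) dv du.

Inner (v): 7128u^2 - 7128u + 11880.
Outer (u): 10692.

Therefore ∬_D (11x^2 + 11y^2) dx dy = 10692.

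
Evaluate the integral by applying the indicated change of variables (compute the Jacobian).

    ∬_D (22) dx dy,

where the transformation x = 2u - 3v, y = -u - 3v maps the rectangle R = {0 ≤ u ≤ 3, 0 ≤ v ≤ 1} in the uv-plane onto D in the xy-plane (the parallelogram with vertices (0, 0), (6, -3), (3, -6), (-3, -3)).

Compute the Jacobian determinant of (x, y) with respect to (u, v):

    ∂(x,y)/∂(u,v) = | 2  -3 | = (2)(-3) - (-3)(-1) = -9.
                   | -1  -3 |

Its absolute value is |J| = 9 (the area scaling factor).

Substituting x = 2u - 3v, y = -u - 3v into the integrand,

    22 → 22,

so the integral becomes

    ∬_R (22) · |J| du dv = ∫_0^3 ∫_0^1 (198) dv du.

Inner (v): 198.
Outer (u): 594.

Therefore ∬_D (22) dx dy = 594.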